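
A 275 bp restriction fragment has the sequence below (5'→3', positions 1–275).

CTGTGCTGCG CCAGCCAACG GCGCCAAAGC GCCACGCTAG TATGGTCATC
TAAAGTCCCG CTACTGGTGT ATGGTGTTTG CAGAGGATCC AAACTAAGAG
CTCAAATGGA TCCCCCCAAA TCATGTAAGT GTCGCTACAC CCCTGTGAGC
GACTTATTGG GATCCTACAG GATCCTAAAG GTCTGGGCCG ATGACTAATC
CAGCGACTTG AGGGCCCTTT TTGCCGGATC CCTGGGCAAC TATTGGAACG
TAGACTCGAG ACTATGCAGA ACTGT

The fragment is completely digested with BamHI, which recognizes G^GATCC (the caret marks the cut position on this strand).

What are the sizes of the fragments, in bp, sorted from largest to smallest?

BamHI sites (GGATCC) start at positions 85, 108, 160, 170, 226.
BamHI cuts after the first base of each site, so after positions 85, 108, 160, 170, 226.
Linear molecule, 5 cuts → 6 fragments:
  1–85 → 85 bp
  86–108 → 23 bp
  109–160 → 52 bp
  161–170 → 10 bp
  171–226 → 56 bp
  227–275 → 49 bp
Sorted largest to smallest: 85, 56, 52, 49, 23, 10 bp.

85, 56, 52, 49, 23, 10 bp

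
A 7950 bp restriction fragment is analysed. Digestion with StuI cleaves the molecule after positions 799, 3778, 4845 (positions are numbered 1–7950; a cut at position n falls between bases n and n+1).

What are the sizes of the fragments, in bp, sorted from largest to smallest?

3105, 2979, 1067, 799 bp

Linear molecule, 3 cuts → 4 fragments:
  799 − 0 = 799 bp
  3778 − 799 = 2979 bp
  4845 − 3778 = 1067 bp
  7950 − 4845 = 3105 bp
Sorted largest to smallest: 3105, 2979, 1067, 799 bp.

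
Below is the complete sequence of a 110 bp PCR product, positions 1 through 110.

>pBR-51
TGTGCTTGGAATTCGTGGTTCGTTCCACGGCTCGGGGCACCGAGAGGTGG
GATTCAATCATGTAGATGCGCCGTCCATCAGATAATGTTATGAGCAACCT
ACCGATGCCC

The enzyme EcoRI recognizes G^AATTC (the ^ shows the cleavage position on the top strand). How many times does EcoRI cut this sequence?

GAATTC occurs starting at position 9.
EcoRI cuts at 1 site.

1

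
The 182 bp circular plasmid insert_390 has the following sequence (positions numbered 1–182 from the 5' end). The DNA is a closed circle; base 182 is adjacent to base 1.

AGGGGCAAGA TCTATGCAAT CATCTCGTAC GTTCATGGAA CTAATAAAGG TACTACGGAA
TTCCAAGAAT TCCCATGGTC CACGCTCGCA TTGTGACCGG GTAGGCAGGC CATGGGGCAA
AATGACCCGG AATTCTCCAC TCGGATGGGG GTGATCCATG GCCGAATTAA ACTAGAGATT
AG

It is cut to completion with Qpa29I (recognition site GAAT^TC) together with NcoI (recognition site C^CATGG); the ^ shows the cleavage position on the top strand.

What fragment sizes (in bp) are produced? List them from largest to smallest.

87, 37, 23, 23, 9, 3 bp

Qpa29I sites (GAATTC) start at positions 58, 67, 130.
Qpa29I cuts after base 4 of each site, so after positions 61, 70, 133.
NcoI sites (CCATGG) start at positions 73, 110, 156.
NcoI cuts after the first base of each site, so after positions 73, 110, 156.
Combined cut positions: 61, 70, 73, 110, 133, 156.
Circular molecule, 6 cuts → 6 fragments:
  62–70 → 9 bp
  71–73 → 3 bp
  74–110 → 37 bp
  111–133 → 23 bp
  134–156 → 23 bp
  157–182 then 1–61 → 26 + 61 = 87 bp
Sorted largest to smallest: 87, 37, 23, 23, 9, 3 bp.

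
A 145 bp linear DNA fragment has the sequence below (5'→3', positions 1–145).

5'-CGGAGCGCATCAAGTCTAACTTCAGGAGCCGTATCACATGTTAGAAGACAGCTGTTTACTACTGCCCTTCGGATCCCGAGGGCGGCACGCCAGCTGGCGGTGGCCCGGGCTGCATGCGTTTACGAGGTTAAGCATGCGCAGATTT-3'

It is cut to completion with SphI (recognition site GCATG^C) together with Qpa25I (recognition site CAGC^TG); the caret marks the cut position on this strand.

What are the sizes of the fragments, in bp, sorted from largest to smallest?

SphI sites (GCATGC) start at positions 112, 132.
SphI cuts after base 5 of each site (before the last base), so after positions 116, 136.
Qpa25I sites (CAGCTG) start at positions 49, 91.
Qpa25I cuts after base 4 of each site, so after positions 52, 94.
Combined cut positions: 52, 94, 116, 136.
Linear molecule, 4 cuts → 5 fragments:
  1–52 → 52 bp
  53–94 → 42 bp
  95–116 → 22 bp
  117–136 → 20 bp
  137–145 → 9 bp
Sorted largest to smallest: 52, 42, 22, 20, 9 bp.

52, 42, 22, 20, 9 bp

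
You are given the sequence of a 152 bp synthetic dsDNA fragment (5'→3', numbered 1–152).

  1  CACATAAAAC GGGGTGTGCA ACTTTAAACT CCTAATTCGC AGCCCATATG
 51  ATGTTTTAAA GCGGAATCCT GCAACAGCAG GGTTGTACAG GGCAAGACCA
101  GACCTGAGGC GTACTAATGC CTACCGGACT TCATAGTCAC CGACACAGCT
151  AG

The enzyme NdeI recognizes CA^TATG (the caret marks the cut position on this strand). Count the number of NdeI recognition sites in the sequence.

1

CATATG occurs starting at position 45.
NdeI cuts at 1 site.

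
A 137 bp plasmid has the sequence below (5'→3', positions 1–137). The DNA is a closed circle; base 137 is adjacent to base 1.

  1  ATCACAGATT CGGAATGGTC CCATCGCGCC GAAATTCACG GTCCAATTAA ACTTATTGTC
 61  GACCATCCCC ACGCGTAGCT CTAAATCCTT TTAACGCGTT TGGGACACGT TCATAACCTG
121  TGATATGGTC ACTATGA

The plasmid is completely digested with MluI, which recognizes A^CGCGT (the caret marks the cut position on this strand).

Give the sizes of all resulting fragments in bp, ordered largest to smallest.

MluI sites (ACGCGT) start at positions 71, 94.
MluI cuts after the first base of each site, so after positions 71, 94.
Circular molecule, 2 cuts → 2 fragments:
  72–94 → 23 bp
  95–137 then 1–71 → 43 + 71 = 114 bp
Sorted largest to smallest: 114, 23 bp.

114, 23 bp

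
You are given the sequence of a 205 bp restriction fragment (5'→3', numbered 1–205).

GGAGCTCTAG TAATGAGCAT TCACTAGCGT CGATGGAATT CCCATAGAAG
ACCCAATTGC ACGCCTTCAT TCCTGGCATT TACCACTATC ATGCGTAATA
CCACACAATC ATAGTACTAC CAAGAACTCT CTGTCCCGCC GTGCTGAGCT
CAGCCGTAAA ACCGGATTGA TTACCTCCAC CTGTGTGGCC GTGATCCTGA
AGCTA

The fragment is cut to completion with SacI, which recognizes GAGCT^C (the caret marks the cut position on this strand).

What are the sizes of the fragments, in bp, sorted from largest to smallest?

144, 55, 6 bp

SacI sites (GAGCTC) start at positions 2, 146.
SacI cuts after base 5 of each site (before the last base), so after positions 6, 150.
Linear molecule, 2 cuts → 3 fragments:
  1–6 → 6 bp
  7–150 → 144 bp
  151–205 → 55 bp
Sorted largest to smallest: 144, 55, 6 bp.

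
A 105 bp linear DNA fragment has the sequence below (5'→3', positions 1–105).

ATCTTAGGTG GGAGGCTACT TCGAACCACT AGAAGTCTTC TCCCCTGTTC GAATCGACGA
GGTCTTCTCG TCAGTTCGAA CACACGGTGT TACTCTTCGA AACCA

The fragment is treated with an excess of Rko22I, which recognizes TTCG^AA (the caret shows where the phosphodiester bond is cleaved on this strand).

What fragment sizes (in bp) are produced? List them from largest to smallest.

Rko22I sites (TTCGAA) start at positions 20, 48, 75, 96.
Rko22I cuts after base 4 of each site, so after positions 23, 51, 78, 99.
Linear molecule, 4 cuts → 5 fragments:
  1–23 → 23 bp
  24–51 → 28 bp
  52–78 → 27 bp
  79–99 → 21 bp
  100–105 → 6 bp
Sorted largest to smallest: 28, 27, 23, 21, 6 bp.

28, 27, 23, 21, 6 bp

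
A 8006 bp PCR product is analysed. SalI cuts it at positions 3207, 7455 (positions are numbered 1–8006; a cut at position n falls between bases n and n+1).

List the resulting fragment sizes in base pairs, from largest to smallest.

4248, 3207, 551 bp

Linear molecule, 2 cuts → 3 fragments:
  3207 − 0 = 3207 bp
  7455 − 3207 = 4248 bp
  8006 − 7455 = 551 bp
Sorted largest to smallest: 4248, 3207, 551 bp.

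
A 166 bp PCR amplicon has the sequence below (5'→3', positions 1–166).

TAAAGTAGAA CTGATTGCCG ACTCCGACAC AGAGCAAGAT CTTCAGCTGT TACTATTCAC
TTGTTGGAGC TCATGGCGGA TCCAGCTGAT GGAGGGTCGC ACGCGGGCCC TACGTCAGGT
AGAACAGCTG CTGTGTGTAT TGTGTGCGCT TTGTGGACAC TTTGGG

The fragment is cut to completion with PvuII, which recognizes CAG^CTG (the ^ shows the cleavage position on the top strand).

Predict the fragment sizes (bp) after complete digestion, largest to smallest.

46, 42, 39, 39 bp

PvuII sites (CAGCTG) start at positions 44, 83, 125.
PvuII cuts after base 3 of each site, so after positions 46, 85, 127.
Linear molecule, 3 cuts → 4 fragments:
  1–46 → 46 bp
  47–85 → 39 bp
  86–127 → 42 bp
  128–166 → 39 bp
Sorted largest to smallest: 46, 42, 39, 39 bp.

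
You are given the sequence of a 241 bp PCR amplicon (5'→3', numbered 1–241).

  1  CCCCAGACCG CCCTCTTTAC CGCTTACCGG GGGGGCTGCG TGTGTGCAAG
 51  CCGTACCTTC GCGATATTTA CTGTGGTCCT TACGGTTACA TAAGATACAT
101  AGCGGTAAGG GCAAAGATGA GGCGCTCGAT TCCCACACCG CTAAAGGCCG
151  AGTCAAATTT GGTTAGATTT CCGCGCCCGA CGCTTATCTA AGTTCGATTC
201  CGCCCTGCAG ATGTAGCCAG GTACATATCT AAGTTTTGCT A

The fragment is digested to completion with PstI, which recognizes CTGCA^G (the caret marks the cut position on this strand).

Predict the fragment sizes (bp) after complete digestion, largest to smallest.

209, 32 bp

The PstI site (CTGCAG) starts at position 205.
PstI cuts after base 5 of each site (before the last base), so after position 209.
Linear molecule, 1 cut → 2 fragments:
  1–209 → 209 bp
  210–241 → 32 bp
Sorted largest to smallest: 209, 32 bp.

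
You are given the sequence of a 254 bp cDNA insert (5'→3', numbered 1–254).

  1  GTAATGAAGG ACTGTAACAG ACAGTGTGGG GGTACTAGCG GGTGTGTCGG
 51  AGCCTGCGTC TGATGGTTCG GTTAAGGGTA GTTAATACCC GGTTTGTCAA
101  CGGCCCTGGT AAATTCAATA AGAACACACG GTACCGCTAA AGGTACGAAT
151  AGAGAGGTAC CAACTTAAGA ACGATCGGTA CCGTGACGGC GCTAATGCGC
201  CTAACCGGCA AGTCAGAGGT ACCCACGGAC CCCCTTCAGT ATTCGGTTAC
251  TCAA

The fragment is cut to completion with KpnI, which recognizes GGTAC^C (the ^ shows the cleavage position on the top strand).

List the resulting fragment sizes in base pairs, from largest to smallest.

134, 41, 32, 26, 21 bp

KpnI sites (GGTACC) start at positions 130, 156, 177, 218.
KpnI cuts after base 5 of each site (before the last base), so after positions 134, 160, 181, 222.
Linear molecule, 4 cuts → 5 fragments:
  1–134 → 134 bp
  135–160 → 26 bp
  161–181 → 21 bp
  182–222 → 41 bp
  223–254 → 32 bp
Sorted largest to smallest: 134, 41, 32, 26, 21 bp.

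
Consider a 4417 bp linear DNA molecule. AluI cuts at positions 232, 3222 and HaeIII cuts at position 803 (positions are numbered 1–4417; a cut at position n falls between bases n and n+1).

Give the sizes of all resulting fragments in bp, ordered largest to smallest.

Combined cut positions (sorted): 232, 803, 3222.
Linear molecule, 3 cuts → 4 fragments:
  232 − 0 = 232 bp
  803 − 232 = 571 bp
  3222 − 803 = 2419 bp
  4417 − 3222 = 1195 bp
Sorted largest to smallest: 2419, 1195, 571, 232 bp.

2419, 1195, 571, 232 bp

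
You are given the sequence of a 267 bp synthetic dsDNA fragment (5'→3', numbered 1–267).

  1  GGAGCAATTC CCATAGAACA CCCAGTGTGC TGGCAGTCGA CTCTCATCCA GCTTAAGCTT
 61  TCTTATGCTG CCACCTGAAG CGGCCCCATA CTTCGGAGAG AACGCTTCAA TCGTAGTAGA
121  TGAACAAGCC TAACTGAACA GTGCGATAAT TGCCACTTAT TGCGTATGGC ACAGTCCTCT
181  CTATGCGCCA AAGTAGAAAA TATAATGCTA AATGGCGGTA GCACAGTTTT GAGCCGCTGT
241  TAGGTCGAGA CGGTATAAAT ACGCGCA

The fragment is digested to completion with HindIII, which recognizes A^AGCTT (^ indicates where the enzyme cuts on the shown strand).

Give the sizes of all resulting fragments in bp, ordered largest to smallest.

The HindIII site (AAGCTT) starts at position 55.
HindIII cuts after the first base of each site, so after position 55.
Linear molecule, 1 cut → 2 fragments:
  1–55 → 55 bp
  56–267 → 212 bp
Sorted largest to smallest: 212, 55 bp.

212, 55 bp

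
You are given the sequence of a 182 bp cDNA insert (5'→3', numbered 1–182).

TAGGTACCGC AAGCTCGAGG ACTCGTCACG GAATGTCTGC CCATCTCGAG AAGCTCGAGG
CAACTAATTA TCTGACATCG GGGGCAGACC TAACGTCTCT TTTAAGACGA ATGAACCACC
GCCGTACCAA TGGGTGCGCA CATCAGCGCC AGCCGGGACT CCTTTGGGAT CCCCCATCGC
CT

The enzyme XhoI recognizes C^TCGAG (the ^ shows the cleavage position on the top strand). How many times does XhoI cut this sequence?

3

CTCGAG occurs starting at positions 14, 45, 54.
XhoI cuts at 3 sites.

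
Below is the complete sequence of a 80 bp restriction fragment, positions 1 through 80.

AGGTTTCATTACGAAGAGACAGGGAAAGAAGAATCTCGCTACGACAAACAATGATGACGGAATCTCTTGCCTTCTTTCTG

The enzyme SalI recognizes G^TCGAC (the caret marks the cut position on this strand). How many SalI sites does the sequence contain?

0

No occurrence of GTCGAC is present in the sequence.
SalI does not cut: 0 sites.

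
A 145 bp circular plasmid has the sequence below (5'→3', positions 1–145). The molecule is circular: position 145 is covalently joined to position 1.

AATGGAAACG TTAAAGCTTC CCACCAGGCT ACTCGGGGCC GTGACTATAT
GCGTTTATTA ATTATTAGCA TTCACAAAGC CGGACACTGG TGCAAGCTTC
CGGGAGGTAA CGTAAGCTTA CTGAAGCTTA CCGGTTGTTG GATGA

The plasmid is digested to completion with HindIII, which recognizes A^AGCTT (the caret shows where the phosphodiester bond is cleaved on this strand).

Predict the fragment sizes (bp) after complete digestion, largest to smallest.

80, 35, 20, 10 bp

HindIII sites (AAGCTT) start at positions 14, 94, 114, 124.
HindIII cuts after the first base of each site, so after positions 14, 94, 114, 124.
Circular molecule, 4 cuts → 4 fragments:
  15–94 → 80 bp
  95–114 → 20 bp
  115–124 → 10 bp
  125–145 then 1–14 → 21 + 14 = 35 bp
Sorted largest to smallest: 80, 35, 20, 10 bp.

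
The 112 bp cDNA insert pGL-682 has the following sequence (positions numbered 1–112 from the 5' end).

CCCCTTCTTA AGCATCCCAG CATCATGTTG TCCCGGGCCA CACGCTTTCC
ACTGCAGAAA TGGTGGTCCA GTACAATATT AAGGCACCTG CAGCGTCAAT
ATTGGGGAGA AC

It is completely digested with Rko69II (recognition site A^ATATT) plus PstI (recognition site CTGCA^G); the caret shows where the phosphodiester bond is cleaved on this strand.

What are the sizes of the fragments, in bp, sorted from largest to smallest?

56, 19, 17, 14, 6 bp

Rko69II sites (AATATT) start at positions 75, 98.
Rko69II cuts after the first base of each site, so after positions 75, 98.
PstI sites (CTGCAG) start at positions 52, 88.
PstI cuts after base 5 of each site (before the last base), so after positions 56, 92.
Combined cut positions: 56, 75, 92, 98.
Linear molecule, 4 cuts → 5 fragments:
  1–56 → 56 bp
  57–75 → 19 bp
  76–92 → 17 bp
  93–98 → 6 bp
  99–112 → 14 bp
Sorted largest to smallest: 56, 19, 17, 14, 6 bp.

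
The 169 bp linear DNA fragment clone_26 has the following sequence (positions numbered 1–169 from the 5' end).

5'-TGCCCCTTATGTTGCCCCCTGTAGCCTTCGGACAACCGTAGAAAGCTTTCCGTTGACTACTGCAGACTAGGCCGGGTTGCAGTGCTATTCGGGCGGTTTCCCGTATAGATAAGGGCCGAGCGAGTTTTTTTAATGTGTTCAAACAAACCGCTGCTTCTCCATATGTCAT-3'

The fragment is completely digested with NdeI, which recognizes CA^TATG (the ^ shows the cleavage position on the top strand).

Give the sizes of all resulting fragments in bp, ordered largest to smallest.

The NdeI site (CATATG) starts at position 160.
NdeI cuts after base 2 of each site, so after position 161.
Linear molecule, 1 cut → 2 fragments:
  1–161 → 161 bp
  162–169 → 8 bp
Sorted largest to smallest: 161, 8 bp.

161, 8 bp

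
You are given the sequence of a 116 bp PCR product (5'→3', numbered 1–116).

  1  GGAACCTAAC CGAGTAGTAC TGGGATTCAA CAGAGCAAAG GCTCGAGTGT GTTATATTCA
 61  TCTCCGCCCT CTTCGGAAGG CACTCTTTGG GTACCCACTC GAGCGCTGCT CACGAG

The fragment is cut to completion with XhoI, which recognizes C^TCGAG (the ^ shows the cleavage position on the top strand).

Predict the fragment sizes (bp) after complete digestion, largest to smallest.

56, 42, 18 bp

XhoI sites (CTCGAG) start at positions 42, 98.
XhoI cuts after the first base of each site, so after positions 42, 98.
Linear molecule, 2 cuts → 3 fragments:
  1–42 → 42 bp
  43–98 → 56 bp
  99–116 → 18 bp
Sorted largest to smallest: 56, 42, 18 bp.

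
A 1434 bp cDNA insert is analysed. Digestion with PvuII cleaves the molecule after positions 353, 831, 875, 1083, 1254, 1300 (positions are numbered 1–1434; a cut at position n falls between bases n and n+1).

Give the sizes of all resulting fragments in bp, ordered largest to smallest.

Linear molecule, 6 cuts → 7 fragments:
  353 − 0 = 353 bp
  831 − 353 = 478 bp
  875 − 831 = 44 bp
  1083 − 875 = 208 bp
  1254 − 1083 = 171 bp
  1300 − 1254 = 46 bp
  1434 − 1300 = 134 bp
Sorted largest to smallest: 478, 353, 208, 171, 134, 46, 44 bp.

478, 353, 208, 171, 134, 46, 44 bp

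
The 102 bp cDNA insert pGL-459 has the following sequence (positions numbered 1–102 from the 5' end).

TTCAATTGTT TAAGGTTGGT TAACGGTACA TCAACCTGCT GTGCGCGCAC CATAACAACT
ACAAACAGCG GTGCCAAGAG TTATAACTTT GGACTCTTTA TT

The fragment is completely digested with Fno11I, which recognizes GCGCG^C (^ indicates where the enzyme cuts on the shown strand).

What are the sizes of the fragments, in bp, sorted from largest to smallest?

The Fno11I site (GCGCGC) starts at position 43.
Fno11I cuts after base 5 of each site (before the last base), so after position 47.
Linear molecule, 1 cut → 2 fragments:
  1–47 → 47 bp
  48–102 → 55 bp
Sorted largest to smallest: 55, 47 bp.

55, 47 bp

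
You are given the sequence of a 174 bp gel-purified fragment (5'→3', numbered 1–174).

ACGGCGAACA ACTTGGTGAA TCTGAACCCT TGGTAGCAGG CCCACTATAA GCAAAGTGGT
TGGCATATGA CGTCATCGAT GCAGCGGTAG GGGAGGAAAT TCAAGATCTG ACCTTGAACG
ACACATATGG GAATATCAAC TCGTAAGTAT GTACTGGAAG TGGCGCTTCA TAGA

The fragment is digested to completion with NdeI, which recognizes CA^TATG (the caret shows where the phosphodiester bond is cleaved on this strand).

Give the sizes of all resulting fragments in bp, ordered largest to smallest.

NdeI sites (CATATG) start at positions 64, 124.
NdeI cuts after base 2 of each site, so after positions 65, 125.
Linear molecule, 2 cuts → 3 fragments:
  1–65 → 65 bp
  66–125 → 60 bp
  126–174 → 49 bp
Sorted largest to smallest: 65, 60, 49 bp.

65, 60, 49 bp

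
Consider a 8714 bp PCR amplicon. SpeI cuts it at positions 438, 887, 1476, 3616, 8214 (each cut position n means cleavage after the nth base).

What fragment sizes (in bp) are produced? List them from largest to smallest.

4598, 2140, 589, 500, 449, 438 bp

Linear molecule, 5 cuts → 6 fragments:
  438 − 0 = 438 bp
  887 − 438 = 449 bp
  1476 − 887 = 589 bp
  3616 − 1476 = 2140 bp
  8214 − 3616 = 4598 bp
  8714 − 8214 = 500 bp
Sorted largest to smallest: 4598, 2140, 589, 500, 449, 438 bp.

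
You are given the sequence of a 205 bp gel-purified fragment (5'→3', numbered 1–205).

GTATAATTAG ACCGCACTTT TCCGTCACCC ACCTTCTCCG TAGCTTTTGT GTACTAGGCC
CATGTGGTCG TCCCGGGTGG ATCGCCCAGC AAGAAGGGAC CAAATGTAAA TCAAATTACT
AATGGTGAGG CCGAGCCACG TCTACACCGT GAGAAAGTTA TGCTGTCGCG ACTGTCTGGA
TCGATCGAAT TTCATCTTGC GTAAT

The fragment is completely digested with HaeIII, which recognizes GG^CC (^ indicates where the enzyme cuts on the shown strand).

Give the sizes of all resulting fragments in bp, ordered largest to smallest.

75, 72, 58 bp

HaeIII sites (GGCC) start at positions 57, 129.
HaeIII cuts after base 2 of each site, so after positions 58, 130.
Linear molecule, 2 cuts → 3 fragments:
  1–58 → 58 bp
  59–130 → 72 bp
  131–205 → 75 bp
Sorted largest to smallest: 75, 72, 58 bp.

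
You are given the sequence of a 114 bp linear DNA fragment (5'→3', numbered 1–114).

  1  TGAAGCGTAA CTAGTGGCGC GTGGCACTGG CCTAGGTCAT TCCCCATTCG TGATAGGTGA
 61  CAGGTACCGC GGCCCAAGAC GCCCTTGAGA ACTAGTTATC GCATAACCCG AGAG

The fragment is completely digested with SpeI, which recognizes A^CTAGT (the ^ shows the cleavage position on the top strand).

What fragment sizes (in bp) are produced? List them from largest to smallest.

SpeI sites (ACTAGT) start at positions 10, 91.
SpeI cuts after the first base of each site, so after positions 10, 91.
Linear molecule, 2 cuts → 3 fragments:
  1–10 → 10 bp
  11–91 → 81 bp
  92–114 → 23 bp
Sorted largest to smallest: 81, 23, 10 bp.

81, 23, 10 bp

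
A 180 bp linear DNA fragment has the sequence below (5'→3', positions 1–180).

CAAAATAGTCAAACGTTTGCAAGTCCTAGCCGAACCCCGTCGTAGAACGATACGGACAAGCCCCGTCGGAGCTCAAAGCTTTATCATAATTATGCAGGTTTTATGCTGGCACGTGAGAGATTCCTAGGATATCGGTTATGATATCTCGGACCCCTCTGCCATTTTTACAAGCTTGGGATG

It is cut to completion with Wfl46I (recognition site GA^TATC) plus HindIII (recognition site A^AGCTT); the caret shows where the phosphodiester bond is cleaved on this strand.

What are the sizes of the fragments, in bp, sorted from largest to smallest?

76, 53, 28, 12, 11 bp

Wfl46I sites (GATATC) start at positions 128, 140.
Wfl46I cuts after base 2 of each site, so after positions 129, 141.
HindIII sites (AAGCTT) start at positions 76, 169.
HindIII cuts after the first base of each site, so after positions 76, 169.
Combined cut positions: 76, 129, 141, 169.
Linear molecule, 4 cuts → 5 fragments:
  1–76 → 76 bp
  77–129 → 53 bp
  130–141 → 12 bp
  142–169 → 28 bp
  170–180 → 11 bp
Sorted largest to smallest: 76, 53, 28, 12, 11 bp.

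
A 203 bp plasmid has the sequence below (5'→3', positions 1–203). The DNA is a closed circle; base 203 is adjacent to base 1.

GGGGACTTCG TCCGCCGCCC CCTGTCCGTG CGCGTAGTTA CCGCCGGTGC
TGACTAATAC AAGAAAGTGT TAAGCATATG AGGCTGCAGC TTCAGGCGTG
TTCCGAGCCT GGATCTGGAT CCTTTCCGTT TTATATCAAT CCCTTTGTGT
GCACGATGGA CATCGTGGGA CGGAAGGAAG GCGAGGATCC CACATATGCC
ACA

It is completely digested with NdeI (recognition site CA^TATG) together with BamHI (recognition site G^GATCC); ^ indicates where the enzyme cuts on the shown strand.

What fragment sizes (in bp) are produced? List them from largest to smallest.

85, 68, 41, 9 bp

NdeI sites (CATATG) start at positions 75, 193.
NdeI cuts after base 2 of each site, so after positions 76, 194.
BamHI sites (GGATCC) start at positions 117, 185.
BamHI cuts after the first base of each site, so after positions 117, 185.
Combined cut positions: 76, 117, 185, 194.
Circular molecule, 4 cuts → 4 fragments:
  77–117 → 41 bp
  118–185 → 68 bp
  186–194 → 9 bp
  195–203 then 1–76 → 9 + 76 = 85 bp
Sorted largest to smallest: 85, 68, 41, 9 bp.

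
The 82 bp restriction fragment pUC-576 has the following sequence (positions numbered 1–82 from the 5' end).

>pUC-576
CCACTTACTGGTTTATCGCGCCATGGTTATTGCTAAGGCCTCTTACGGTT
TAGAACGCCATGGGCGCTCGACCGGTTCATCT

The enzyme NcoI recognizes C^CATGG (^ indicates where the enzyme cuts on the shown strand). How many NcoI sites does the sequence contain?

2

CCATGG occurs starting at positions 21, 58.
NcoI cuts at 2 sites.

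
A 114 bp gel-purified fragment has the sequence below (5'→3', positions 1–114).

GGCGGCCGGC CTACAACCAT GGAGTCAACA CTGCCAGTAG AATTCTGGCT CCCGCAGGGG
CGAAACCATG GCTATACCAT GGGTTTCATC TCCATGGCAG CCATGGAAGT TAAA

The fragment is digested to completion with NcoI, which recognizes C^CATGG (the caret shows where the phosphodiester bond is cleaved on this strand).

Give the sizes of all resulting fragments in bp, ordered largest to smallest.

NcoI sites (CCATGG) start at positions 17, 66, 77, 92, 101.
NcoI cuts after the first base of each site, so after positions 17, 66, 77, 92, 101.
Linear molecule, 5 cuts → 6 fragments:
  1–17 → 17 bp
  18–66 → 49 bp
  67–77 → 11 bp
  78–92 → 15 bp
  93–101 → 9 bp
  102–114 → 13 bp
Sorted largest to smallest: 49, 17, 15, 13, 11, 9 bp.

49, 17, 15, 13, 11, 9 bp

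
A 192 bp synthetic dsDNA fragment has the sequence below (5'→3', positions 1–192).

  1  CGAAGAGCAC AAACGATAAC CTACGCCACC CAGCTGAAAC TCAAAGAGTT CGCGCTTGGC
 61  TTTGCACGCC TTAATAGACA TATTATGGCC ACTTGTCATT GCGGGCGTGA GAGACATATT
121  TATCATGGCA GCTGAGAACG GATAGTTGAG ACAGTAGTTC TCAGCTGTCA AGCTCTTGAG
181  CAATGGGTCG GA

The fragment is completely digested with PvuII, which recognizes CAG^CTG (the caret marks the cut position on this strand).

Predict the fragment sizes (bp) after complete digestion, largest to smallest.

PvuII sites (CAGCTG) start at positions 31, 129, 162.
PvuII cuts after base 3 of each site, so after positions 33, 131, 164.
Linear molecule, 3 cuts → 4 fragments:
  1–33 → 33 bp
  34–131 → 98 bp
  132–164 → 33 bp
  165–192 → 28 bp
Sorted largest to smallest: 98, 33, 33, 28 bp.

98, 33, 33, 28 bp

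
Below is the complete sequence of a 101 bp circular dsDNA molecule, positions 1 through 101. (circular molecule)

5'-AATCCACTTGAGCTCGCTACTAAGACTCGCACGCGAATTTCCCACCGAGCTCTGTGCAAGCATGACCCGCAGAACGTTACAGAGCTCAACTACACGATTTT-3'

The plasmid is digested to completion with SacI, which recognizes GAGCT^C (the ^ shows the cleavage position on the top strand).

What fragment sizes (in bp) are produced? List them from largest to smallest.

SacI sites (GAGCTC) start at positions 10, 47, 82.
SacI cuts after base 5 of each site (before the last base), so after positions 14, 51, 86.
Circular molecule, 3 cuts → 3 fragments:
  15–51 → 37 bp
  52–86 → 35 bp
  87–101 then 1–14 → 15 + 14 = 29 bp
Sorted largest to smallest: 37, 35, 29 bp.

37, 35, 29 bp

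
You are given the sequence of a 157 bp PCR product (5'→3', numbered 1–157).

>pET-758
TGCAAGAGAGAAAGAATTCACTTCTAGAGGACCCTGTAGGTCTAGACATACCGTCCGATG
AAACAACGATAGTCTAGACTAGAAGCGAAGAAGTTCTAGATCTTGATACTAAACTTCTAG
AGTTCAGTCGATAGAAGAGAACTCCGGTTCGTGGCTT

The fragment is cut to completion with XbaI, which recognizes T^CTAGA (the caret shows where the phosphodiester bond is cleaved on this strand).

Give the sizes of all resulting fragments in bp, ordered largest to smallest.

41, 32, 23, 22, 21, 18 bp

XbaI sites (TCTAGA) start at positions 23, 41, 73, 95, 116.
XbaI cuts after the first base of each site, so after positions 23, 41, 73, 95, 116.
Linear molecule, 5 cuts → 6 fragments:
  1–23 → 23 bp
  24–41 → 18 bp
  42–73 → 32 bp
  74–95 → 22 bp
  96–116 → 21 bp
  117–157 → 41 bp
Sorted largest to smallest: 41, 32, 23, 22, 21, 18 bp.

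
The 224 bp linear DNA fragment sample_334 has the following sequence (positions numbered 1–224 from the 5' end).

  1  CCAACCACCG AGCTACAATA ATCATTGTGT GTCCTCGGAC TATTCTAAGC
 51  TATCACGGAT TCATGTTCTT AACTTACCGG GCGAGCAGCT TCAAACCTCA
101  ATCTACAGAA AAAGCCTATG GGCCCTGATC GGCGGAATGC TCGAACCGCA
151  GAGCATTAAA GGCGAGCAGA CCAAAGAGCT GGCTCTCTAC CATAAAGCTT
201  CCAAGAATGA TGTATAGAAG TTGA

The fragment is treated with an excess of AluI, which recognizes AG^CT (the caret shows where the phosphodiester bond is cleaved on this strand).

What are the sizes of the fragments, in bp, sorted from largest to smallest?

AluI sites (AGCT) start at positions 11, 48, 87, 177, 196.
AluI cuts after base 2 of each site, so after positions 12, 49, 88, 178, 197.
Linear molecule, 5 cuts → 6 fragments:
  1–12 → 12 bp
  13–49 → 37 bp
  50–88 → 39 bp
  89–178 → 90 bp
  179–197 → 19 bp
  198–224 → 27 bp
Sorted largest to smallest: 90, 39, 37, 27, 19, 12 bp.

90, 39, 37, 27, 19, 12 bp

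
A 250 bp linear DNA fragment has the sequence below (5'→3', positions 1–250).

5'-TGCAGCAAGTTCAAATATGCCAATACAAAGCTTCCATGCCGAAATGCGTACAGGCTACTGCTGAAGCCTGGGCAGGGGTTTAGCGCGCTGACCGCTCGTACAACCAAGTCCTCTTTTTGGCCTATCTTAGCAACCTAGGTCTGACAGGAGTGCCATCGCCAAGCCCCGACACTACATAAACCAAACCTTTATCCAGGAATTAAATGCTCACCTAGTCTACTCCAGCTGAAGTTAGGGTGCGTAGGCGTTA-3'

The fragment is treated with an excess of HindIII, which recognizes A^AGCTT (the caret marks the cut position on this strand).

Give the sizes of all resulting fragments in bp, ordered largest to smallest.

The HindIII site (AAGCTT) starts at position 28.
HindIII cuts after the first base of each site, so after position 28.
Linear molecule, 1 cut → 2 fragments:
  1–28 → 28 bp
  29–250 → 222 bp
Sorted largest to smallest: 222, 28 bp.

222, 28 bp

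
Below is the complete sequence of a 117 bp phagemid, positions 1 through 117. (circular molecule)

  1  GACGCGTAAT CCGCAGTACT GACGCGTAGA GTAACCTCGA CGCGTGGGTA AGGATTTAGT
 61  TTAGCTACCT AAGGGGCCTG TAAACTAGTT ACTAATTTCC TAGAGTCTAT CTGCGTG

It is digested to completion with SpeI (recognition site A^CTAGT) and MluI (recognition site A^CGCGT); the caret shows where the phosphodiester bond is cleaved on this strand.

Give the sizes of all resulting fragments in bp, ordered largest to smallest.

The SpeI site (ACTAGT) starts at position 84.
SpeI cuts after the first base of each site, so after position 84.
MluI sites (ACGCGT) start at positions 2, 22, 40.
MluI cuts after the first base of each site, so after positions 2, 22, 40.
Combined cut positions: 2, 22, 40, 84.
Circular molecule, 4 cuts → 4 fragments:
  3–22 → 20 bp
  23–40 → 18 bp
  41–84 → 44 bp
  85–117 then 1–2 → 33 + 2 = 35 bp
Sorted largest to smallest: 44, 35, 20, 18 bp.

44, 35, 20, 18 bp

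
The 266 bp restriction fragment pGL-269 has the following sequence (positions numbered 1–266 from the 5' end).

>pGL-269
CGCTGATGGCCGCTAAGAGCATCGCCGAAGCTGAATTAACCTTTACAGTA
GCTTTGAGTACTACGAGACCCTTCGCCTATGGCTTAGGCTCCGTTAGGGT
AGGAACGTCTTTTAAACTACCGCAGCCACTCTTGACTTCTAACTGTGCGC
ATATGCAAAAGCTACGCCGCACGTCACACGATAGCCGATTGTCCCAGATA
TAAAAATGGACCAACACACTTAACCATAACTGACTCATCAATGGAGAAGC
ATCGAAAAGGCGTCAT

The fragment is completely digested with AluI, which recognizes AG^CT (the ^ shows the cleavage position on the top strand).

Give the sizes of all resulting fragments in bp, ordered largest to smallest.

AluI sites (AGCT) start at positions 29, 50, 160.
AluI cuts after base 2 of each site, so after positions 30, 51, 161.
Linear molecule, 3 cuts → 4 fragments:
  1–30 → 30 bp
  31–51 → 21 bp
  52–161 → 110 bp
  162–266 → 105 bp
Sorted largest to smallest: 110, 105, 30, 21 bp.

110, 105, 30, 21 bp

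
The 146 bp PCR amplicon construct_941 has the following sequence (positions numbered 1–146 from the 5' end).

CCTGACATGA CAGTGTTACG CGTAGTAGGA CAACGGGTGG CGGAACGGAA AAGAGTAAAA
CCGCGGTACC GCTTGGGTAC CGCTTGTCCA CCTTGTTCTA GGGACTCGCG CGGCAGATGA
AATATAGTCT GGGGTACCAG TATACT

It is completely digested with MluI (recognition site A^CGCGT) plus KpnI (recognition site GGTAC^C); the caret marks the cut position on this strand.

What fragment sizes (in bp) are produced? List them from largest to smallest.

The MluI site (ACGCGT) starts at position 18.
MluI cuts after the first base of each site, so after position 18.
KpnI sites (GGTACC) start at positions 65, 76, 133.
KpnI cuts after base 5 of each site (before the last base), so after positions 69, 80, 137.
Combined cut positions: 18, 69, 80, 137.
Linear molecule, 4 cuts → 5 fragments:
  1–18 → 18 bp
  19–69 → 51 bp
  70–80 → 11 bp
  81–137 → 57 bp
  138–146 → 9 bp
Sorted largest to smallest: 57, 51, 18, 11, 9 bp.

57, 51, 18, 11, 9 bp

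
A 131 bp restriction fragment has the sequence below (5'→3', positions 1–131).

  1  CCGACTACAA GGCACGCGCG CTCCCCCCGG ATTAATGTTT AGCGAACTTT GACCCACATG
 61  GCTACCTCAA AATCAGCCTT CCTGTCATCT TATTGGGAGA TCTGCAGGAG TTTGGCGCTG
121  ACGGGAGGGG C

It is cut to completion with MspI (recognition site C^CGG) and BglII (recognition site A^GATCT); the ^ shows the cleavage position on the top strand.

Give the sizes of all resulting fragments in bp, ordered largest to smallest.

The MspI site (CCGG) starts at position 27.
MspI cuts after the first base of each site, so after position 27.
The BglII site (AGATCT) starts at position 98.
BglII cuts after the first base of each site, so after position 98.
Combined cut positions: 27, 98.
Linear molecule, 2 cuts → 3 fragments:
  1–27 → 27 bp
  28–98 → 71 bp
  99–131 → 33 bp
Sorted largest to smallest: 71, 33, 27 bp.

71, 33, 27 bp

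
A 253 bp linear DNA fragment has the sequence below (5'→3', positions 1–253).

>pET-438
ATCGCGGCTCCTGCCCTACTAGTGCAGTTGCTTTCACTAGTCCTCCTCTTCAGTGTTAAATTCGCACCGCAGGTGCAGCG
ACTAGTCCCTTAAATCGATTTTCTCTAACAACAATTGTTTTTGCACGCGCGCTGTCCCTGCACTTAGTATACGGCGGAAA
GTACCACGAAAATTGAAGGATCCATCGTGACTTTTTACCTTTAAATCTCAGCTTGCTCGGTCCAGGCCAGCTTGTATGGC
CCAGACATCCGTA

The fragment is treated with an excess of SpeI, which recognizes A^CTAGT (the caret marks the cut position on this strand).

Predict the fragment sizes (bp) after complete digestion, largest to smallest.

172, 45, 18, 18 bp

SpeI sites (ACTAGT) start at positions 18, 36, 81.
SpeI cuts after the first base of each site, so after positions 18, 36, 81.
Linear molecule, 3 cuts → 4 fragments:
  1–18 → 18 bp
  19–36 → 18 bp
  37–81 → 45 bp
  82–253 → 172 bp
Sorted largest to smallest: 172, 45, 18, 18 bp.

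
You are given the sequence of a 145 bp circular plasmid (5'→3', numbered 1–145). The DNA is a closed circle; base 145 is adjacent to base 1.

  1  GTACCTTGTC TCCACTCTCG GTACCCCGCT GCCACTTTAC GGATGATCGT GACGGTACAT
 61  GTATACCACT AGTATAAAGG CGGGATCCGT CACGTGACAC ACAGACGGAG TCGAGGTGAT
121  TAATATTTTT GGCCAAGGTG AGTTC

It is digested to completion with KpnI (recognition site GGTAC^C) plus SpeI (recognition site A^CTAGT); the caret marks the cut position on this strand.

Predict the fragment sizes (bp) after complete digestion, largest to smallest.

101, 44 bp

The KpnI site (GGTACC) starts at position 20.
KpnI cuts after base 5 of each site (before the last base), so after position 24.
The SpeI site (ACTAGT) starts at position 68.
SpeI cuts after the first base of each site, so after position 68.
Combined cut positions: 24, 68.
Circular molecule, 2 cuts → 2 fragments:
  25–68 → 44 bp
  69–145 then 1–24 → 77 + 24 = 101 bp
Sorted largest to smallest: 101, 44 bp.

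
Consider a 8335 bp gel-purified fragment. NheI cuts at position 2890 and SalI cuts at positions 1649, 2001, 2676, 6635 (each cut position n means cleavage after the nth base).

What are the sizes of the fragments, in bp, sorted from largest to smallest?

Combined cut positions (sorted): 1649, 2001, 2676, 2890, 6635.
Linear molecule, 5 cuts → 6 fragments:
  1649 − 0 = 1649 bp
  2001 − 1649 = 352 bp
  2676 − 2001 = 675 bp
  2890 − 2676 = 214 bp
  6635 − 2890 = 3745 bp
  8335 − 6635 = 1700 bp
Sorted largest to smallest: 3745, 1700, 1649, 675, 352, 214 bp.

3745, 1700, 1649, 675, 352, 214 bp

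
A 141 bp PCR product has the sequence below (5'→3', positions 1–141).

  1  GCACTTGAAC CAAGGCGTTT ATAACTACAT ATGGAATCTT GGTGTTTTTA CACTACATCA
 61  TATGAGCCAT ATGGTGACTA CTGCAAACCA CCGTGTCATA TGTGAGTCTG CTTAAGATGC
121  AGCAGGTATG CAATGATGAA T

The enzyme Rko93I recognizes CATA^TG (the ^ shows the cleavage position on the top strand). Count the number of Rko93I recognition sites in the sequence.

CATATG occurs starting at positions 28, 59, 68, 97.
Rko93I cuts at 4 sites.

4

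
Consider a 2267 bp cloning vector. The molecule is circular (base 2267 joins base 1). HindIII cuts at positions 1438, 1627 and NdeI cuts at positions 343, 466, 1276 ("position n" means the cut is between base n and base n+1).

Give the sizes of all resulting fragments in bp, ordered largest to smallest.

983, 810, 189, 162, 123 bp

Combined cut positions (sorted): 343, 466, 1276, 1438, 1627.
Circular molecule, 5 cuts → 5 fragments:
  466 − 343 = 123 bp
  1276 − 466 = 810 bp
  1438 − 1276 = 162 bp
  1627 − 1438 = 189 bp
  wrap: 2267 − 1627 + 343 = 983 bp
Sorted largest to smallest: 983, 810, 189, 162, 123 bp.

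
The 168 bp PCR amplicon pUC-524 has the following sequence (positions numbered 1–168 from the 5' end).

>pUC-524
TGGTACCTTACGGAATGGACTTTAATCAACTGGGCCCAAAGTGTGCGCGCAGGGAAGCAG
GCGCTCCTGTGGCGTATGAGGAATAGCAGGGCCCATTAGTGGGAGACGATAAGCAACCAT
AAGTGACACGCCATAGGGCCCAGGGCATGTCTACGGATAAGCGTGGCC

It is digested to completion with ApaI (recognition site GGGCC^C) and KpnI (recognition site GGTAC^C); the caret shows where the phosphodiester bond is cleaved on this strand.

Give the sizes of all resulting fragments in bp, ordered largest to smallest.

ApaI sites (GGGCCC) start at positions 32, 89, 136.
ApaI cuts after base 5 of each site (before the last base), so after positions 36, 93, 140.
The KpnI site (GGTACC) starts at position 2.
KpnI cuts after base 5 of each site (before the last base), so after position 6.
Combined cut positions: 6, 36, 93, 140.
Linear molecule, 4 cuts → 5 fragments:
  1–6 → 6 bp
  7–36 → 30 bp
  37–93 → 57 bp
  94–140 → 47 bp
  141–168 → 28 bp
Sorted largest to smallest: 57, 47, 30, 28, 6 bp.

57, 47, 30, 28, 6 bp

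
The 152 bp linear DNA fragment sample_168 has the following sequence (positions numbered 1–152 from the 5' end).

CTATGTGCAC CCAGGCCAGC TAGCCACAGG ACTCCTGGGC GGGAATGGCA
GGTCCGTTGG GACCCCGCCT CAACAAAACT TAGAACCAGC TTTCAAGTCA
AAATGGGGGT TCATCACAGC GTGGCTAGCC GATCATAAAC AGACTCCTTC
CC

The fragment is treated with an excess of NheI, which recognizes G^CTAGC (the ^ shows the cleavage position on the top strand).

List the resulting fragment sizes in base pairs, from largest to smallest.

NheI sites (GCTAGC) start at positions 19, 124.
NheI cuts after the first base of each site, so after positions 19, 124.
Linear molecule, 2 cuts → 3 fragments:
  1–19 → 19 bp
  20–124 → 105 bp
  125–152 → 28 bp
Sorted largest to smallest: 105, 28, 19 bp.

105, 28, 19 bp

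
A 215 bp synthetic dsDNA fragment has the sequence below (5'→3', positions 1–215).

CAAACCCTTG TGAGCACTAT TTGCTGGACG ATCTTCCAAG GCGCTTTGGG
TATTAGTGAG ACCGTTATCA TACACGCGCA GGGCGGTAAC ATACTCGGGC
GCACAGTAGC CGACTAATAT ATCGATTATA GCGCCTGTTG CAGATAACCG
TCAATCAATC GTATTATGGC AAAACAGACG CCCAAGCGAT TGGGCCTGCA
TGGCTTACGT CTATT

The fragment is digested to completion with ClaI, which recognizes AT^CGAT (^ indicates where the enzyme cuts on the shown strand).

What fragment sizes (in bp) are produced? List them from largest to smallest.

122, 93 bp

The ClaI site (ATCGAT) starts at position 121.
ClaI cuts after base 2 of each site, so after position 122.
Linear molecule, 1 cut → 2 fragments:
  1–122 → 122 bp
  123–215 → 93 bp
Sorted largest to smallest: 122, 93 bp.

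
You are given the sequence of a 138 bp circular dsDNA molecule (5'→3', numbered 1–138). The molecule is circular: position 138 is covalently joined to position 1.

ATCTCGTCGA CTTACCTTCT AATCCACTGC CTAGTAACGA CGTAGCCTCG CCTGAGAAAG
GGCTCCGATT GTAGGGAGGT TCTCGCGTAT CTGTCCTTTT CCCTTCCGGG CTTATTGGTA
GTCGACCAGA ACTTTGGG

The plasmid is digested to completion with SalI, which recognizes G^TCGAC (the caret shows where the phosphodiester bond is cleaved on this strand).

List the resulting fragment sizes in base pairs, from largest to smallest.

115, 23 bp

SalI sites (GTCGAC) start at positions 6, 121.
SalI cuts after the first base of each site, so after positions 6, 121.
Circular molecule, 2 cuts → 2 fragments:
  7–121 → 115 bp
  122–138 then 1–6 → 17 + 6 = 23 bp
Sorted largest to smallest: 115, 23 bp.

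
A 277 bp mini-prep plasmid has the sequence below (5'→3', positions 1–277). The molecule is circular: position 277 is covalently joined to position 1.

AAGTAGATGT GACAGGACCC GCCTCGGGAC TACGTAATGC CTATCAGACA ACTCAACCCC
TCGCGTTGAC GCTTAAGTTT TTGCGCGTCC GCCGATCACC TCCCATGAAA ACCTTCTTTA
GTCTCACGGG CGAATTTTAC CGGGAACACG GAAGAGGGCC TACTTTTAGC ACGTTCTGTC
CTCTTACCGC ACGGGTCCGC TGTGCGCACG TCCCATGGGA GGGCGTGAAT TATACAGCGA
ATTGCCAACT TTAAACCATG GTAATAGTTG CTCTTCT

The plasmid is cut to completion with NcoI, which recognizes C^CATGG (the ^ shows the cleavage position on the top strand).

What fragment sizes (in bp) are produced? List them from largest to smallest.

234, 43 bp

NcoI sites (CCATGG) start at positions 213, 256.
NcoI cuts after the first base of each site, so after positions 213, 256.
Circular molecule, 2 cuts → 2 fragments:
  214–256 → 43 bp
  257–277 then 1–213 → 21 + 213 = 234 bp
Sorted largest to smallest: 234, 43 bp.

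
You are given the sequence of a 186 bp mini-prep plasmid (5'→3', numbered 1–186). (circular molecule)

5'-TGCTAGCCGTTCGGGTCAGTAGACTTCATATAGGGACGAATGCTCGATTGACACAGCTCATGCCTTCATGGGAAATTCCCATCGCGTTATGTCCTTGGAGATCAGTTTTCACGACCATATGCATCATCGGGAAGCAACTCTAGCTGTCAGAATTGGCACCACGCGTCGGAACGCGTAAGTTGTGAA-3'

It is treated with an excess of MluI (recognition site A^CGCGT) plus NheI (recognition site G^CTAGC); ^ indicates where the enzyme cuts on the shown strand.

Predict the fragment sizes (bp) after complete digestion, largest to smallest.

MluI sites (ACGCGT) start at positions 161, 171.
MluI cuts after the first base of each site, so after positions 161, 171.
The NheI site (GCTAGC) starts at position 2.
NheI cuts after the first base of each site, so after position 2.
Combined cut positions: 2, 161, 171.
Circular molecule, 3 cuts → 3 fragments:
  3–161 → 159 bp
  162–171 → 10 bp
  172–186 then 1–2 → 15 + 2 = 17 bp
Sorted largest to smallest: 159, 17, 10 bp.

159, 17, 10 bp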